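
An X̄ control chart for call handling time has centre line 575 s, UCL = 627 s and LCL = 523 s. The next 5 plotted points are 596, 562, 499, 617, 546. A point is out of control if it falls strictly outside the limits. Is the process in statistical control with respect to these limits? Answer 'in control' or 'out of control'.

out of control

Compare each point to [523, 627]: sample 3 = 499 < LCL.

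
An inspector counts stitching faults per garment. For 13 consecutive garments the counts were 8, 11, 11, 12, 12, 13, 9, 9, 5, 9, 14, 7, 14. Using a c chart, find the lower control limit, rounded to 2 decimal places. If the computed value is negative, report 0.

c̄ = (8 + 11 + 11 + 12 + 12 + 13 + 9 + 9 + 5 + 9 + 14 + 7 + 14) / 13 = 134 / 13 = 10.3077
LCL = c̄ − 3√c̄ = 10.3077 − 3 × 3.2106 = 0.6760

0.68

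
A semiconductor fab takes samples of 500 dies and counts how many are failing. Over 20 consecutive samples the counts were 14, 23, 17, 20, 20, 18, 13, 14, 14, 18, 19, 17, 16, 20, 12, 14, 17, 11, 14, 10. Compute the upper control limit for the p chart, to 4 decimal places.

p̄ = Σdᵢ / (k·n) = 321 / (20 × 500) = 0.03210
UCL = p̄ + 3·√(p̄(1−p̄)/n) = 0.03210 + 3 × √(0.03210×0.96790/500) = 0.03210 + 3 × 0.00788 = 0.05575

0.0557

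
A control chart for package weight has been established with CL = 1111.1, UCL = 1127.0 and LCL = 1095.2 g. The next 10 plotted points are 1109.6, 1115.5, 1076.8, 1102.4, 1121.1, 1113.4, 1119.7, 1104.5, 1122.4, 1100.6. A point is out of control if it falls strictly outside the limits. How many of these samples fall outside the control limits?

Compare each point to [1095.2, 1127.0]: sample 3 = 1076.8 < LCL.

1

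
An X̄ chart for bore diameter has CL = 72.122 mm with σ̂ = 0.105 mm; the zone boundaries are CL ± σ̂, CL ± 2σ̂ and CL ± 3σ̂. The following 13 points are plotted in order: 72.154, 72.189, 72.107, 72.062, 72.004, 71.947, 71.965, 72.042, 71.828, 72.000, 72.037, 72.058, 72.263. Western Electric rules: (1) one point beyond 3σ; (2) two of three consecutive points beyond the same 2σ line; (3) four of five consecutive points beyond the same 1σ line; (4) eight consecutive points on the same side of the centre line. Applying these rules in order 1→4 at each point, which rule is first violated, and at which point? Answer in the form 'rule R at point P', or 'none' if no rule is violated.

rule 3 at point 9

Zone of each point (C = within 1σ̂, B = 1σ̂–2σ̂, A = 2σ̂–3σ̂, * = beyond 3σ̂; sign = side of CL): 1:+C, 2:+C, 3:-C, 4:-C, 5:-B, 6:-B, 7:-B, 8:-C, 9:-A, 10:-B, 11:-C, 12:-C, 13:+B
Rule 3 (four of five consecutive points beyond the same 1σ limit) is satisfied at point 9.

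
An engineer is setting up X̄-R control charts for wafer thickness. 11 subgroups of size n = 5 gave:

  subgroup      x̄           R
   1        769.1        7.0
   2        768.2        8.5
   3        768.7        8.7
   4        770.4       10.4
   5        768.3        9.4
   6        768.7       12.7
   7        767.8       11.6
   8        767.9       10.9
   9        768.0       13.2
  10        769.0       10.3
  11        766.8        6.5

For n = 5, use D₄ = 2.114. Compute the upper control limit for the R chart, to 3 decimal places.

R̄ = (7.0 + 8.5 + 8.7 + 10.4 + 9.4 + 12.7 + 11.6 + 10.9 + 13.2 + 10.3 + 6.5) / 11 = 109.2000 / 11 = 9.9273
UCL_R = D₄·R̄ = 2.114 × 9.9273 = 20.9863

20.986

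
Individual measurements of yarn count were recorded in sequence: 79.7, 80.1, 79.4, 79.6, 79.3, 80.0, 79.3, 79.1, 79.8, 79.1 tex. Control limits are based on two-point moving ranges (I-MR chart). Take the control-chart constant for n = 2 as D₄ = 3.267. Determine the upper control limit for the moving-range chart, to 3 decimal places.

1.670

Moving ranges: 0.4, 0.7, 0.2, 0.3, 0.7, 0.7, 0.2, 0.7, 0.7; M̄R̄ = 4.6000 / 9 = 0.5111
UCL_MR = D₄·M̄R̄ = 3.267 × 0.5111 = 1.6698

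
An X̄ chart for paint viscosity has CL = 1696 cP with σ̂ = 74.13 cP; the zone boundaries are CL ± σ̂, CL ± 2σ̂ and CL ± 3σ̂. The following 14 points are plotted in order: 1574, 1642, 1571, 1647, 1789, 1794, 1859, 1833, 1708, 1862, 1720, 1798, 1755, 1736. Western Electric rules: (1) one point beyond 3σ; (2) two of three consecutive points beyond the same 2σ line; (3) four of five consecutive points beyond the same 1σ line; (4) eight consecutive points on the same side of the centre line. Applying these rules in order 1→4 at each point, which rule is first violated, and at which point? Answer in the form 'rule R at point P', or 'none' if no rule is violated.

Zone of each point (C = within 1σ̂, B = 1σ̂–2σ̂, A = 2σ̂–3σ̂, * = beyond 3σ̂; sign = side of CL): 1:-B, 2:-C, 3:-B, 4:-C, 5:+B, 6:+B, 7:+A, 8:+B, 9:+C, 10:+A, 11:+C, 12:+B, 13:+C, 14:+C
Rule 3 (four of five consecutive points beyond the same 1σ limit) is satisfied at point 8.

rule 3 at point 8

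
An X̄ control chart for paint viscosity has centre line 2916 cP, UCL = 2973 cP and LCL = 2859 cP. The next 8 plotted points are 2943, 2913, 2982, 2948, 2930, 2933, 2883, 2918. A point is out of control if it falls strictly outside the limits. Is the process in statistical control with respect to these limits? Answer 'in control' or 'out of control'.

Compare each point to [2859, 2973]: sample 3 = 2982 > UCL.

out of control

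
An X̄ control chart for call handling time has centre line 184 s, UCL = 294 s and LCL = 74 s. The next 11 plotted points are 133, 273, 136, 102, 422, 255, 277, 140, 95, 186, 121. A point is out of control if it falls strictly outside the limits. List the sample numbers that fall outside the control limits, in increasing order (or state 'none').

5

Compare each point to [74, 294]: sample 5 = 422 > UCL.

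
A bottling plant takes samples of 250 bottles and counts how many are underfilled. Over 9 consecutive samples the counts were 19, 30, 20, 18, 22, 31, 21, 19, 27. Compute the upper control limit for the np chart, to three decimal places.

p̄ = Σdᵢ / (k·n) = 207 / (9 × 250) = 0.09200
UCL = np̄ + 3·√(np̄(1−p̄)) = 23.0000 + 3 × √(23.0000×0.90800) = 23.0000 + 3 × 4.5699 = 36.7097

36.710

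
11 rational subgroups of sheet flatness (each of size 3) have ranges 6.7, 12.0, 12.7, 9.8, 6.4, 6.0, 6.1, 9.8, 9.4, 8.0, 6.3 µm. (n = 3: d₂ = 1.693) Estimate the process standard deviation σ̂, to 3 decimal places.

R̄ = (6.7 + 12.0 + 12.7 + 9.8 + 6.4 + 6.0 + 6.1 + 9.8 + 9.4 + 8.0 + 6.3) / 11 = 8.4727
σ̂ = R̄ / d₂ = 8.4727 / 1.693 = 5.0046

5.005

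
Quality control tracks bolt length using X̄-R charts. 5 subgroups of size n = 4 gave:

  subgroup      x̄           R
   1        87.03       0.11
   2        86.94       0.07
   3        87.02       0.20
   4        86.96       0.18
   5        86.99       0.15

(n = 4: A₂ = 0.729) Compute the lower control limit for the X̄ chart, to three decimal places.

86.884

X̄̄ = (87.03 + 86.94 + 87.02 + 86.96 + 86.99) / 5 = 434.9400 / 5 = 86.9880
R̄ = (0.11 + 0.07 + 0.20 + 0.18 + 0.15) / 5 = 0.7100 / 5 = 0.1420
LCL = X̄̄ − A₂·R̄ = 86.9880 − 0.729 × 0.1420 = 86.8845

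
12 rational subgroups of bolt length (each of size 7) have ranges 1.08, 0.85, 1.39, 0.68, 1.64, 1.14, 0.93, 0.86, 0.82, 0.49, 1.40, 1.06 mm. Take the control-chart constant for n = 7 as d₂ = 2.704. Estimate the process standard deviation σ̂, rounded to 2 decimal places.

R̄ = (1.08 + 0.85 + 1.39 + 0.68 + 1.64 + 1.14 + 0.93 + 0.86 + 0.82 + 0.49 + 1.40 + 1.06) / 12 = 1.0283
σ̂ = R̄ / d₂ = 1.0283 / 2.704 = 0.3803

0.38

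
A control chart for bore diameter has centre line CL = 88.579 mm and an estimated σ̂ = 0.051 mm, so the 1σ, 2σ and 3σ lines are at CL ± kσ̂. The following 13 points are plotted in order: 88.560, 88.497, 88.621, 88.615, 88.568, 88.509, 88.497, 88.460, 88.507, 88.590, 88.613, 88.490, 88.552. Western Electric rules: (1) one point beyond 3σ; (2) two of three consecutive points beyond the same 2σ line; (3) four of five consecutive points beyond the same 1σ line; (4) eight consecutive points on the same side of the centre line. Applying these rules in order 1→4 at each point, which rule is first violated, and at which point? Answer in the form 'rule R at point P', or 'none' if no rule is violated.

rule 3 at point 9

Zone of each point (C = within 1σ̂, B = 1σ̂–2σ̂, A = 2σ̂–3σ̂, * = beyond 3σ̂; sign = side of CL): 1:-C, 2:-B, 3:+C, 4:+C, 5:-C, 6:-B, 7:-B, 8:-A, 9:-B, 10:+C, 11:+C, 12:-B, 13:-C
Rule 3 (four of five consecutive points beyond the same 1σ limit) is satisfied at point 9.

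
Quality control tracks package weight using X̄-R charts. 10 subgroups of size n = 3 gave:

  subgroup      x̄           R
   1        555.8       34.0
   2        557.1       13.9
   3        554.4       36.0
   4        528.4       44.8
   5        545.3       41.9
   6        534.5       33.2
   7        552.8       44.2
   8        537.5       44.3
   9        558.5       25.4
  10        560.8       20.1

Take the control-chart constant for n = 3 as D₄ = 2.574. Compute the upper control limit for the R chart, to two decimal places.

R̄ = (34.0 + 13.9 + 36.0 + 44.8 + 41.9 + 33.2 + 44.2 + 44.3 + 25.4 + 20.1) / 10 = 337.8000 / 10 = 33.7800
UCL_R = D₄·R̄ = 2.574 × 33.7800 = 86.9497

86.95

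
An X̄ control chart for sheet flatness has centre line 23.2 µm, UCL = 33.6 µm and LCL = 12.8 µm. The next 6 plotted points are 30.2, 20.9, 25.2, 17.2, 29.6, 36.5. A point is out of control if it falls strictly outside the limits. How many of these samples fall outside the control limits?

1

Compare each point to [12.8, 33.6]: sample 6 = 36.5 > UCL.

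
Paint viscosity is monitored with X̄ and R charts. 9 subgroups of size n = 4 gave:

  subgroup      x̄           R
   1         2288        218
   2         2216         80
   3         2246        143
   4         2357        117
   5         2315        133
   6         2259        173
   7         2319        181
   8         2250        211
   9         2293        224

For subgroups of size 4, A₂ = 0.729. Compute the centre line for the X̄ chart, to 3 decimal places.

2282.556

X̄̄ = (2288 + 2216 + 2246 + 2357 + 2315 + 2259 + 2319 + 2250 + 2293) / 9 = 20543.0000 / 9 = 2282.5556
CL = X̄̄ = 2282.5556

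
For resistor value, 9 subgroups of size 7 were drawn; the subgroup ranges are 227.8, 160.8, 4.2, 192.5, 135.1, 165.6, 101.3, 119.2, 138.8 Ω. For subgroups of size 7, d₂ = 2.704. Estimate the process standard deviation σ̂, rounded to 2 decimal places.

R̄ = (227.8 + 160.8 + 4.2 + 192.5 + 135.1 + 165.6 + 101.3 + 119.2 + 138.8) / 9 = 138.3667
σ̂ = R̄ / d₂ = 138.3667 / 2.704 = 51.1711

51.17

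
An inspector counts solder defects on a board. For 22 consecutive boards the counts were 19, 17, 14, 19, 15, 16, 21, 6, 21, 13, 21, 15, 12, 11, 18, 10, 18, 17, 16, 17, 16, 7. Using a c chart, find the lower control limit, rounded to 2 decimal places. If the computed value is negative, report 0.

c̄ = (19 + 17 + 14 + 19 + 15 + 16 + 21 + 6 + 21 + 13 + 21 + 15 + 12 + 11 + 18 + 10 + 18 + 17 + 16 + 17 + 16 + 7) / 22 = 339 / 22 = 15.4091
LCL = c̄ − 3√c̄ = 15.4091 − 3 × 3.9254 = 3.6328

3.63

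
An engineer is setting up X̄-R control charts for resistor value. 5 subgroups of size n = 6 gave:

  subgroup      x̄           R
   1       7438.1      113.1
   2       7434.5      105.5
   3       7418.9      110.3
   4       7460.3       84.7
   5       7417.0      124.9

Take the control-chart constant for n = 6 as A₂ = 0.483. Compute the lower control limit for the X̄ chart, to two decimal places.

X̄̄ = (7438.1 + 7434.5 + 7418.9 + 7460.3 + 7417.0) / 5 = 37168.8000 / 5 = 7433.7600
R̄ = (113.1 + 105.5 + 110.3 + 84.7 + 124.9) / 5 = 538.5000 / 5 = 107.7000
LCL = X̄̄ − A₂·R̄ = 7433.7600 − 0.483 × 107.7000 = 7381.7409

7381.74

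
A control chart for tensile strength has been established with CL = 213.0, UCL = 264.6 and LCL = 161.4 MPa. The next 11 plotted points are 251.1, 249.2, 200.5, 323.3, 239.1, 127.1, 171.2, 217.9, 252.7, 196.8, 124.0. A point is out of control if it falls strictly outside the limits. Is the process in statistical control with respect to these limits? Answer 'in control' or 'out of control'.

out of control

Compare each point to [161.4, 264.6]: sample 4 = 323.3 > UCL; sample 6 = 127.1 < LCL; sample 11 = 124.0 < LCL.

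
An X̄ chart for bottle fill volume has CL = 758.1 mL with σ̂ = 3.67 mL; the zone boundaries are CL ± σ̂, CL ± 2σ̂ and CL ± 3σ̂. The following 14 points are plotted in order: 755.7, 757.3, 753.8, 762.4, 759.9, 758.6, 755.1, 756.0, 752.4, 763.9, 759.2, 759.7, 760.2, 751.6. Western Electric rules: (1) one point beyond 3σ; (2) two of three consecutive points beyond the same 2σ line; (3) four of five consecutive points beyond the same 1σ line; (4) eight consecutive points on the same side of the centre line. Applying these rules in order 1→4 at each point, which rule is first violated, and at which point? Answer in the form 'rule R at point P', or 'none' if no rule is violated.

none

Zone of each point (C = within 1σ̂, B = 1σ̂–2σ̂, A = 2σ̂–3σ̂, * = beyond 3σ̂; sign = side of CL): 1:-C, 2:-C, 3:-B, 4:+B, 5:+C, 6:+C, 7:-C, 8:-C, 9:-B, 10:+B, 11:+C, 12:+C, 13:+C, 14:-B
No rule fires across all 14 points.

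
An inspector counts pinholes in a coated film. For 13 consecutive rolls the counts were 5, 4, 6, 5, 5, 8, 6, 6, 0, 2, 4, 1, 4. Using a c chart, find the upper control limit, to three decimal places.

10.534

c̄ = (5 + 4 + 6 + 5 + 5 + 8 + 6 + 6 + 0 + 2 + 4 + 1 + 4) / 13 = 56 / 13 = 4.3077
UCL = c̄ + 3√c̄ = 4.3077 + 3 × √4.3077 = 4.3077 + 3 × 2.0755 = 10.5342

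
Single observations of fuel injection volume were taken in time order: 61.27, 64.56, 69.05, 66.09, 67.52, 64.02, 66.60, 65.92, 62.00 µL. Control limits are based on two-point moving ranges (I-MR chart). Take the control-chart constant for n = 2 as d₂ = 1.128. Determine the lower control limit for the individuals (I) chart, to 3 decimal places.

57.629

X̄ = (61.27 + 64.56 + 69.05 + 66.09 + 67.52 + 64.02 + 66.60 + 65.92 + 62.00) / 9 = 65.2256
Moving ranges: 3.29, 4.49, 2.96, 1.43, 3.50, 2.58, 0.68, 3.92; M̄R̄ = 22.8500 / 8 = 2.8563
LCL = X̄ − 3·M̄R̄/d₂ = 65.2256 − 3 × 2.8563 / 1.128 = 57.6291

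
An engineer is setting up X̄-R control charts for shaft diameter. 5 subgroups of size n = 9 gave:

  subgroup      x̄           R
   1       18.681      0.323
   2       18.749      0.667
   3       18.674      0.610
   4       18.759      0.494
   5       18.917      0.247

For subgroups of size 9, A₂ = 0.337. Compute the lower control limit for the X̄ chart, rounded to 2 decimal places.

X̄̄ = (18.681 + 18.749 + 18.674 + 18.759 + 18.917) / 5 = 93.7800 / 5 = 18.7560
R̄ = (0.323 + 0.667 + 0.610 + 0.494 + 0.247) / 5 = 2.3410 / 5 = 0.4682
LCL = X̄̄ − A₂·R̄ = 18.7560 − 0.337 × 0.4682 = 18.5982

18.60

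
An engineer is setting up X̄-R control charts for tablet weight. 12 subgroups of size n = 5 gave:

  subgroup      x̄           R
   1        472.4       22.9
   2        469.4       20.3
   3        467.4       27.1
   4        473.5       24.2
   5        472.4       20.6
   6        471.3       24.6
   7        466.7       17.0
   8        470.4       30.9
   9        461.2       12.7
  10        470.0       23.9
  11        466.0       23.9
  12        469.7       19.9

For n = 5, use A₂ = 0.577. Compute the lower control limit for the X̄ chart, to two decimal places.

X̄̄ = (472.4 + 469.4 + 467.4 + 473.5 + 472.4 + 471.3 + 466.7 + 470.4 + 461.2 + 470.0 + 466.0 + 469.7) / 12 = 5630.4000 / 12 = 469.2000
R̄ = (22.9 + 20.3 + 27.1 + 24.2 + 20.6 + 24.6 + 17.0 + 30.9 + 12.7 + 23.9 + 23.9 + 19.9) / 12 = 268.0000 / 12 = 22.3333
LCL = X̄̄ − A₂·R̄ = 469.2000 − 0.577 × 22.3333 = 456.3137

456.31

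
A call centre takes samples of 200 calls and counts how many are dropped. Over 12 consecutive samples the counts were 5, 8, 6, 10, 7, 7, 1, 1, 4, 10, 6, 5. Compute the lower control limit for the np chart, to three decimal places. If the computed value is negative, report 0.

0.000

p̄ = Σdᵢ / (k·n) = 70 / (12 × 200) = 0.02917
LCL = np̄ − 3·√(np̄(1−p̄)) = 5.8333 − 3 × 2.3797 = -1.3059 → 0 (negative, so LCL = 0)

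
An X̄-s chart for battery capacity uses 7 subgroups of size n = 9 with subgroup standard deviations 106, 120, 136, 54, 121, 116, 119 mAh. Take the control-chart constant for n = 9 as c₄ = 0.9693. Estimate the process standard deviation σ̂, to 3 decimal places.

s̄ = (106 + 120 + 136 + 54 + 121 + 116 + 119) / 7 = 110.2857
σ̂ = s̄ / c₄ = 110.2857 / 0.9693 = 113.7787

113.779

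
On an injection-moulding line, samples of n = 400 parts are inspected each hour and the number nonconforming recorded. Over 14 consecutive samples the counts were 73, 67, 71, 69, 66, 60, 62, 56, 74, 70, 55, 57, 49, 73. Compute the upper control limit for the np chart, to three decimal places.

p̄ = Σdᵢ / (k·n) = 902 / (14 × 400) = 0.16107
UCL = np̄ + 3·√(np̄(1−p̄)) = 64.4286 + 3 × √(64.4286×0.83893) = 64.4286 + 3 × 7.3519 = 86.4844

86.484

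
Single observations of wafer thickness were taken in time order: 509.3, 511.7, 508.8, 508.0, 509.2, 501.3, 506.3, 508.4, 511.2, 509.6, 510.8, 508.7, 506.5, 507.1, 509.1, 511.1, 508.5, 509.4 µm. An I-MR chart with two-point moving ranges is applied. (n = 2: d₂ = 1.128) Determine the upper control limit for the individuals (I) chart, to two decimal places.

514.92

X̄ = (509.3 + 511.7 + 508.8 + 508.0 + 509.2 + 501.3 + 506.3 + 508.4 + 511.2 + 509.6 + 510.8 + 508.7 + 506.5 + 507.1 + 509.1 + 511.1 + 508.5 + 509.4) / 18 = 508.6111
Moving ranges: 2.4, 2.9, 0.8, 1.2, 7.9, 5.0, 2.1, 2.8, 1.6, 1.2, 2.1, 2.2, 0.6, 2.0, 2.0, 2.6, 0.9; M̄R̄ = 40.3000 / 17 = 2.3706
UCL = X̄ + 3·M̄R̄/d₂ = 508.6111 + 3 × 2.3706 / 1.128 = 514.9159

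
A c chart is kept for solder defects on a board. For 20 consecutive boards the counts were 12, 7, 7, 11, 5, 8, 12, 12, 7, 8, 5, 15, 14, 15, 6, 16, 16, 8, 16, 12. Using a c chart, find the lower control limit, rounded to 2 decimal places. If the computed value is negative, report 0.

c̄ = (12 + 7 + 7 + 11 + 5 + 8 + 12 + 12 + 7 + 8 + 5 + 15 + 14 + 15 + 6 + 16 + 16 + 8 + 16 + 12) / 20 = 212 / 20 = 10.6000
LCL = c̄ − 3√c̄ = 10.6000 − 3 × 3.2558 = 0.8327

0.83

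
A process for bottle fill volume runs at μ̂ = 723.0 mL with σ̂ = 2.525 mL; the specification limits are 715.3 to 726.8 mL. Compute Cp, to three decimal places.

Cp = (USL − LSL) / (6σ̂) = (726.8 − 715.3) / (6 × 2.525) = 11.5000 / 15.1500 = 0.7591

0.759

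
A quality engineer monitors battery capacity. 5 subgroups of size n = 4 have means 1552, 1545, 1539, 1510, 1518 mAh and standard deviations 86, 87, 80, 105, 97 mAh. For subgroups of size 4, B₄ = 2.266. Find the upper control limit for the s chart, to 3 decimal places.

206.206

s̄ = (86 + 87 + 80 + 105 + 97) / 5 = 91.0000
UCL_s = B₄·s̄ = 2.266 × 91.0000 = 206.2060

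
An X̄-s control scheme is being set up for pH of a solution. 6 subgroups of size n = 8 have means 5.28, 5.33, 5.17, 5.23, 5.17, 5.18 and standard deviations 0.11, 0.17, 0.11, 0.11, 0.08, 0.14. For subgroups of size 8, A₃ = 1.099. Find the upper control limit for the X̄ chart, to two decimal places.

X̄̄ = (5.28 + 5.33 + 5.17 + 5.23 + 5.17 + 5.18) / 6 = 5.2267
s̄ = (0.11 + 0.17 + 0.11 + 0.11 + 0.08 + 0.14) / 6 = 0.1200
UCL = X̄̄ + A₃·s̄ = 5.2267 + 1.099 × 0.1200 = 5.3585

5.36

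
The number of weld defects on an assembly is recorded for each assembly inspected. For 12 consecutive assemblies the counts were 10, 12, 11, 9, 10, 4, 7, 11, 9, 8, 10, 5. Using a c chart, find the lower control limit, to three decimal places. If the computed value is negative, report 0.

c̄ = (10 + 12 + 11 + 9 + 10 + 4 + 7 + 11 + 9 + 8 + 10 + 5) / 12 = 106 / 12 = 8.8333
LCL = c̄ − 3√c̄ = 8.8333 − 3 × 2.9721 = -0.0829 → 0 (cannot be negative)

0.000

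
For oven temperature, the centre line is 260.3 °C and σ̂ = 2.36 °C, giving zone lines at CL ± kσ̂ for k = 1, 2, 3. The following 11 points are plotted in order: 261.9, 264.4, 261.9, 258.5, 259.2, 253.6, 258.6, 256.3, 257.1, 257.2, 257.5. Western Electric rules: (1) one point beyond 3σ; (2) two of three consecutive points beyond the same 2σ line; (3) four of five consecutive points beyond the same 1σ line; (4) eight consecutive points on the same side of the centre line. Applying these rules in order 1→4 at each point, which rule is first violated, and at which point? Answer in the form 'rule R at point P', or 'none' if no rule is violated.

rule 3 at point 10

Zone of each point (C = within 1σ̂, B = 1σ̂–2σ̂, A = 2σ̂–3σ̂, * = beyond 3σ̂; sign = side of CL): 1:+C, 2:+B, 3:+C, 4:-C, 5:-C, 6:-A, 7:-C, 8:-B, 9:-B, 10:-B, 11:-B
Rule 3 (four of five consecutive points beyond the same 1σ limit) is satisfied at point 10.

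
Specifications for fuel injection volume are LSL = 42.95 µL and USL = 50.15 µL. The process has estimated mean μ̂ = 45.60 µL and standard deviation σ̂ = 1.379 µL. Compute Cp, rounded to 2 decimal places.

0.87

Cp = (USL − LSL) / (6σ̂) = (50.15 − 42.95) / (6 × 1.379) = 7.2000 / 8.2740 = 0.8702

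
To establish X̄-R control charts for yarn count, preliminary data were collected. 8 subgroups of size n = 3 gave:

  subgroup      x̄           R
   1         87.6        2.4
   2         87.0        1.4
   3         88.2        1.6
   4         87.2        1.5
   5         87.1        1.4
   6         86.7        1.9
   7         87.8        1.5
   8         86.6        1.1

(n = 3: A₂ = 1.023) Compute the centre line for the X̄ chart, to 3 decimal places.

87.275

X̄̄ = (87.6 + 87.0 + 88.2 + 87.2 + 87.1 + 86.7 + 87.8 + 86.6) / 8 = 698.2000 / 8 = 87.2750
CL = X̄̄ = 87.2750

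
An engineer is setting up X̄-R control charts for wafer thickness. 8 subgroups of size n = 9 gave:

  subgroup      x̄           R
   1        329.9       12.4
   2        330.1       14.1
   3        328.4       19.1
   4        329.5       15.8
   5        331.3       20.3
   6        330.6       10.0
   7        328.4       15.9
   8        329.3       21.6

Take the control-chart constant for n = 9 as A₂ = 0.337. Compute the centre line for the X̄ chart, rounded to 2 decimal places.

329.69

X̄̄ = (329.9 + 330.1 + 328.4 + 329.5 + 331.3 + 330.6 + 328.4 + 329.3) / 8 = 2637.5000 / 8 = 329.6875
CL = X̄̄ = 329.6875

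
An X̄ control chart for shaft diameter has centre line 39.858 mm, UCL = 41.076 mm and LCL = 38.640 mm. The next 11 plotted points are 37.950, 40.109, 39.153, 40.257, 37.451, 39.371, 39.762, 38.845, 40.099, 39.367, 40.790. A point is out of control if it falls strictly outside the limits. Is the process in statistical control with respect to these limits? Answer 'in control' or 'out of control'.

out of control

Compare each point to [38.640, 41.076]: sample 1 = 37.950 < LCL; sample 5 = 37.451 < LCL.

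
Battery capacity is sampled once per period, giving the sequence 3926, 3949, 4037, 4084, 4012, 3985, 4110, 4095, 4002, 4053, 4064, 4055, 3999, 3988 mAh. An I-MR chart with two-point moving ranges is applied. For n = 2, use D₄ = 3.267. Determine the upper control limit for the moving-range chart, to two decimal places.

157.82

Moving ranges: 23, 88, 47, 72, 27, 125, 15, 93, 51, 11, 9, 56, 11; M̄R̄ = 628.0000 / 13 = 48.3077
UCL_MR = D₄·M̄R̄ = 3.267 × 48.3077 = 157.8212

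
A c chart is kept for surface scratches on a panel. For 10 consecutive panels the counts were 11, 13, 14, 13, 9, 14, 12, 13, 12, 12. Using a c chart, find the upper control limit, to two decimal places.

22.82

c̄ = (11 + 13 + 14 + 13 + 9 + 14 + 12 + 13 + 12 + 12) / 10 = 123 / 10 = 12.3000
UCL = c̄ + 3√c̄ = 12.3000 + 3 × √12.3000 = 12.3000 + 3 × 3.5071 = 22.8214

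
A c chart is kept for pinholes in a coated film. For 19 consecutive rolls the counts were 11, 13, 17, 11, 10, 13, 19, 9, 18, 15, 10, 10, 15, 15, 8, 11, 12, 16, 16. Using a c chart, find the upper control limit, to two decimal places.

23.97

c̄ = (11 + 13 + 17 + 11 + 10 + 13 + 19 + 9 + 18 + 15 + 10 + 10 + 15 + 15 + 8 + 11 + 12 + 16 + 16) / 19 = 249 / 19 = 13.1053
UCL = c̄ + 3√c̄ = 13.1053 + 3 × √13.1053 = 13.1053 + 3 × 3.6201 = 23.9656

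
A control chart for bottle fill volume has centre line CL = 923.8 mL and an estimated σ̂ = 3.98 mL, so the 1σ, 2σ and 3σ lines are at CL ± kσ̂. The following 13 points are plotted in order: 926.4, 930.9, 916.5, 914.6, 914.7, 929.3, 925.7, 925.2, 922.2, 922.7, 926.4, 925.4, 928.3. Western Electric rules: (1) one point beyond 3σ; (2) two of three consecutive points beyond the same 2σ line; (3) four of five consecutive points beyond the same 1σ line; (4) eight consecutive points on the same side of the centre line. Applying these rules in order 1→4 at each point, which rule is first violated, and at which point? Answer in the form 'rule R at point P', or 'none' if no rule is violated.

Zone of each point (C = within 1σ̂, B = 1σ̂–2σ̂, A = 2σ̂–3σ̂, * = beyond 3σ̂; sign = side of CL): 1:+C, 2:+B, 3:-B, 4:-A, 5:-A, 6:+B, 7:+C, 8:+C, 9:-C, 10:-C, 11:+C, 12:+C, 13:+B
Rule 2 (two of three consecutive points beyond the same 2σ limit) is satisfied at point 5.

rule 2 at point 5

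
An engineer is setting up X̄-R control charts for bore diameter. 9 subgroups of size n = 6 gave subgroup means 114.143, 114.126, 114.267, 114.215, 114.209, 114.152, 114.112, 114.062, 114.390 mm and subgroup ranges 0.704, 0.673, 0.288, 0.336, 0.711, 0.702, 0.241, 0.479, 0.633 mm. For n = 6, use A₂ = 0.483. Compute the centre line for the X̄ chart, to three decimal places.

114.186

X̄̄ = (114.143 + 114.126 + 114.267 + 114.215 + 114.209 + 114.152 + 114.112 + 114.062 + 114.390) / 9 = 1027.6760 / 9 = 114.1862
CL = X̄̄ = 114.1862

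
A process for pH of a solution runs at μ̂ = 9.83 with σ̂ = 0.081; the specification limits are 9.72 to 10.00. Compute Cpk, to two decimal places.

0.45

Cpu = (USL − μ̂) / (3σ̂) = (10.00 − 9.83) / (3 × 0.081) = 0.6996; Cpl = (μ̂ − LSL) / (3σ̂) = (9.83 − 9.72) / (3 × 0.081) = 0.4527; Cpk = min(Cpu, Cpl) = 0.4527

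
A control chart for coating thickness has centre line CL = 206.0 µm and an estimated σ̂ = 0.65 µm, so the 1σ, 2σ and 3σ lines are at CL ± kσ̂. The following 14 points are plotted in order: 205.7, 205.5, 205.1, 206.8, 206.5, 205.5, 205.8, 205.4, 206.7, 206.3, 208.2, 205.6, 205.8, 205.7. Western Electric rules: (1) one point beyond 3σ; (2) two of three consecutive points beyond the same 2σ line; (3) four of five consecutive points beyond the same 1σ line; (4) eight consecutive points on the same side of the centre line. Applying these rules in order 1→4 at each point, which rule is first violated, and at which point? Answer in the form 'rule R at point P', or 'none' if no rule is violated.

Zone of each point (C = within 1σ̂, B = 1σ̂–2σ̂, A = 2σ̂–3σ̂, * = beyond 3σ̂; sign = side of CL): 1:-C, 2:-C, 3:-B, 4:+B, 5:+C, 6:-C, 7:-C, 8:-C, 9:+B, 10:+C, 11:+*, 12:-C, 13:-C, 14:-C
Rule 1 (one point beyond the 3σ limits) is satisfied at point 11.

rule 1 at point 11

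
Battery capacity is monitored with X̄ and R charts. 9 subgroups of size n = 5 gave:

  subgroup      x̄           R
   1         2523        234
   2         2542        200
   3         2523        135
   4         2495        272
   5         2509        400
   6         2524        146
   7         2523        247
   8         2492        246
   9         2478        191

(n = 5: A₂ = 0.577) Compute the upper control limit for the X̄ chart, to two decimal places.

2644.89

X̄̄ = (2523 + 2542 + 2523 + 2495 + 2509 + 2524 + 2523 + 2492 + 2478) / 9 = 22609.0000 / 9 = 2512.1111
R̄ = (234 + 200 + 135 + 272 + 400 + 146 + 247 + 246 + 191) / 9 = 2071.0000 / 9 = 230.1111
UCL = X̄̄ + A₂·R̄ = 2512.1111 + 0.577 × 230.1111 = 2644.8852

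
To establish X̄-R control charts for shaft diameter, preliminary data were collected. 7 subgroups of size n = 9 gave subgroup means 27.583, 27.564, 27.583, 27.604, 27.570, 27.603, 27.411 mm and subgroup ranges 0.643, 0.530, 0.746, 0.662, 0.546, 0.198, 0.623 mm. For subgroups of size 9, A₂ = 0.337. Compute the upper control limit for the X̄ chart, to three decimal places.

X̄̄ = (27.583 + 27.564 + 27.583 + 27.604 + 27.570 + 27.603 + 27.411) / 7 = 192.9180 / 7 = 27.5597
R̄ = (0.643 + 0.530 + 0.746 + 0.662 + 0.546 + 0.198 + 0.623) / 7 = 3.9480 / 7 = 0.5640
UCL = X̄̄ + A₂·R̄ = 27.5597 + 0.337 × 0.5640 = 27.7498

27.750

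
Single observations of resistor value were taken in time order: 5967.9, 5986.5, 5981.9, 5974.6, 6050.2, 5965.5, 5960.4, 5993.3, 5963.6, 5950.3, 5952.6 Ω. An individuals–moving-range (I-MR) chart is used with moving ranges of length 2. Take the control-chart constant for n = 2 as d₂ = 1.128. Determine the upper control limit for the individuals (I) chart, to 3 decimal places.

X̄ = (5967.9 + 5986.5 + 5981.9 + 5974.6 + 6050.2 + 5965.5 + 5960.4 + 5993.3 + 5963.6 + 5950.3 + 5952.6) / 11 = 5976.9818
Moving ranges: 18.6, 4.6, 7.3, 75.6, 84.7, 5.1, 32.9, 29.7, 13.3, 2.3; M̄R̄ = 274.1000 / 10 = 27.4100
UCL = X̄ + 3·M̄R̄/d₂ = 5976.9818 + 3 × 27.4100 / 1.128 = 6049.8808

6049.881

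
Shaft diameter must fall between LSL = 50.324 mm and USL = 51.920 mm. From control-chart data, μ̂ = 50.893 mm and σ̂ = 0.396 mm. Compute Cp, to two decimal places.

0.67

Cp = (USL − LSL) / (6σ̂) = (51.920 − 50.324) / (6 × 0.396) = 1.5960 / 2.3760 = 0.6717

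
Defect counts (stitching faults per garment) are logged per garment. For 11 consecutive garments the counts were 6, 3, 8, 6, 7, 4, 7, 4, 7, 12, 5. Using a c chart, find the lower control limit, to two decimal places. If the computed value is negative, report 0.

0.00

c̄ = (6 + 3 + 8 + 6 + 7 + 4 + 7 + 4 + 7 + 12 + 5) / 11 = 69 / 11 = 6.2727
LCL = c̄ − 3√c̄ = 6.2727 − 3 × 2.5045 = -1.2409 → 0 (cannot be negative)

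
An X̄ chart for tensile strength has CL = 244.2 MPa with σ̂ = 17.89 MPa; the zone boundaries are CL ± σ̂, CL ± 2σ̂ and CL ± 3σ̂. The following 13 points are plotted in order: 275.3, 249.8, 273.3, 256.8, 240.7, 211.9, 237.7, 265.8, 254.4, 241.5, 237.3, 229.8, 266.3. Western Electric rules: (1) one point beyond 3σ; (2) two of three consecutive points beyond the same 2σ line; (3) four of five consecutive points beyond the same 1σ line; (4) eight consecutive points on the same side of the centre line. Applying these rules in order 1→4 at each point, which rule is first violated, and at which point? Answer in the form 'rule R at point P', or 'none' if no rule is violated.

none

Zone of each point (C = within 1σ̂, B = 1σ̂–2σ̂, A = 2σ̂–3σ̂, * = beyond 3σ̂; sign = side of CL): 1:+B, 2:+C, 3:+B, 4:+C, 5:-C, 6:-B, 7:-C, 8:+B, 9:+C, 10:-C, 11:-C, 12:-C, 13:+B
No rule fires across all 13 points.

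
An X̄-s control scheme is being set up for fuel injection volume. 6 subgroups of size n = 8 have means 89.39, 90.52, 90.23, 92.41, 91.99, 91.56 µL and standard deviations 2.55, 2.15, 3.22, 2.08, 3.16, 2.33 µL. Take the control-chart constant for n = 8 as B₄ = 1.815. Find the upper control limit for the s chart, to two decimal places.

4.69

s̄ = (2.55 + 2.15 + 3.22 + 2.08 + 3.16 + 2.33) / 6 = 2.5817
UCL_s = B₄·s̄ = 1.815 × 2.5817 = 4.6857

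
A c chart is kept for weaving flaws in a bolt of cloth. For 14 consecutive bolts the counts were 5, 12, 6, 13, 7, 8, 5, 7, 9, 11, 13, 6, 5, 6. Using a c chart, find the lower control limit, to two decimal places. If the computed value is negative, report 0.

0.00

c̄ = (5 + 12 + 6 + 13 + 7 + 8 + 5 + 7 + 9 + 11 + 13 + 6 + 5 + 6) / 14 = 113 / 14 = 8.0714
LCL = c̄ − 3√c̄ = 8.0714 − 3 × 2.8410 = -0.4516 → 0 (cannot be negative)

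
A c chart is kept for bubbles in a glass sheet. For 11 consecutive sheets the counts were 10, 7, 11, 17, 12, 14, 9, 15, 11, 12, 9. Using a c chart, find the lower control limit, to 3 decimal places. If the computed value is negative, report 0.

c̄ = (10 + 7 + 11 + 17 + 12 + 14 + 9 + 15 + 11 + 12 + 9) / 11 = 127 / 11 = 11.5455
LCL = c̄ − 3√c̄ = 11.5455 − 3 × 3.3979 = 1.3519

1.352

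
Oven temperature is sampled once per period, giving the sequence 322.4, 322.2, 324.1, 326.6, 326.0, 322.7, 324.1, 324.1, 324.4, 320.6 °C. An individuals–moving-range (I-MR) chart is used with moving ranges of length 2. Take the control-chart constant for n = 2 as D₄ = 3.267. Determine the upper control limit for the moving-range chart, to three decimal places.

Moving ranges: 0.2, 1.9, 2.5, 0.6, 3.3, 1.4, 0.0, 0.3, 3.8; M̄R̄ = 14.0000 / 9 = 1.5556
UCL_MR = D₄·M̄R̄ = 3.267 × 1.5556 = 5.0820

5.082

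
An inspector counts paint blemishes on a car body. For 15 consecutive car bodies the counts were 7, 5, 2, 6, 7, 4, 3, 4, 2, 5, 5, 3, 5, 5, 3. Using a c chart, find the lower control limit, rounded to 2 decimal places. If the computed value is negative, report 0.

0.00

c̄ = (7 + 5 + 2 + 6 + 7 + 4 + 3 + 4 + 2 + 5 + 5 + 3 + 5 + 5 + 3) / 15 = 66 / 15 = 4.4000
LCL = c̄ − 3√c̄ = 4.4000 − 3 × 2.0976 = -1.8929 → 0 (cannot be negative)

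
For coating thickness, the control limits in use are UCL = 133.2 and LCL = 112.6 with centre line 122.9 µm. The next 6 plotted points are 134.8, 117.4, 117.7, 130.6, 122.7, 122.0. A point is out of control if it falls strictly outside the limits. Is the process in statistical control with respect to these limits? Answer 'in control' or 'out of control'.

Compare each point to [112.6, 133.2]: sample 1 = 134.8 > UCL.

out of control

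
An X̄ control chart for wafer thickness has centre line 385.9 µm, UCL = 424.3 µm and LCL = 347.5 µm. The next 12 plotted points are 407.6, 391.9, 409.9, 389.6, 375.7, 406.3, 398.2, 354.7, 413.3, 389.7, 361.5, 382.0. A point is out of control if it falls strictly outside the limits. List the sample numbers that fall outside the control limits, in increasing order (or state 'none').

none

All 12 points lie within [347.5, 424.3].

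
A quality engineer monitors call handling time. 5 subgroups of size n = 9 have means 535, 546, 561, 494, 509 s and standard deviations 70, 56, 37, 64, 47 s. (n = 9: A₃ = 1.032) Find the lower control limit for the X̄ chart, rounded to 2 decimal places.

472.45

X̄̄ = (535 + 546 + 561 + 494 + 509) / 5 = 529.0000
s̄ = (70 + 56 + 37 + 64 + 47) / 5 = 54.8000
LCL = X̄̄ − A₃·s̄ = 529.0000 − 1.032 × 54.8000 = 472.4464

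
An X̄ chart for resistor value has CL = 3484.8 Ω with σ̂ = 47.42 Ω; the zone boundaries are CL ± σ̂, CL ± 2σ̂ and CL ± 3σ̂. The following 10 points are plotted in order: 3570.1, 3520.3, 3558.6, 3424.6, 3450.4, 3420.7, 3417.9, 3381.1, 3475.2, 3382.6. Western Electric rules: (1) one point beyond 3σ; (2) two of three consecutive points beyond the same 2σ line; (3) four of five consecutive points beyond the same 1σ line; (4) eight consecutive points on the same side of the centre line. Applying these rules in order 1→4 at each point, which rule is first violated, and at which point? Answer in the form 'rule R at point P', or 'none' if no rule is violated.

rule 3 at point 8

Zone of each point (C = within 1σ̂, B = 1σ̂–2σ̂, A = 2σ̂–3σ̂, * = beyond 3σ̂; sign = side of CL): 1:+B, 2:+C, 3:+B, 4:-B, 5:-C, 6:-B, 7:-B, 8:-A, 9:-C, 10:-A
Rule 3 (four of five consecutive points beyond the same 1σ limit) is satisfied at point 8.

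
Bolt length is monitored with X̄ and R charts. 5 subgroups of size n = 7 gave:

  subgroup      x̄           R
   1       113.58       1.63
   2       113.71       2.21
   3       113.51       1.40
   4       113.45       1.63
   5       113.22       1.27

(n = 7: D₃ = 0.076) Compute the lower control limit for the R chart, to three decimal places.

R̄ = (1.63 + 2.21 + 1.40 + 1.63 + 1.27) / 5 = 8.1400 / 5 = 1.6280
LCL_R = D₃·R̄ = 0.076 × 1.6280 = 0.1237

0.124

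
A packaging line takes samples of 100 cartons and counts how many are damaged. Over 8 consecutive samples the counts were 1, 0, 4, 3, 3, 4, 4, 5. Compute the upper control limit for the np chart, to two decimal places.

8.12

p̄ = Σdᵢ / (k·n) = 24 / (8 × 100) = 0.03000
UCL = np̄ + 3·√(np̄(1−p̄)) = 3.0000 + 3 × √(3.0000×0.97000) = 3.0000 + 3 × 1.7059 = 8.1176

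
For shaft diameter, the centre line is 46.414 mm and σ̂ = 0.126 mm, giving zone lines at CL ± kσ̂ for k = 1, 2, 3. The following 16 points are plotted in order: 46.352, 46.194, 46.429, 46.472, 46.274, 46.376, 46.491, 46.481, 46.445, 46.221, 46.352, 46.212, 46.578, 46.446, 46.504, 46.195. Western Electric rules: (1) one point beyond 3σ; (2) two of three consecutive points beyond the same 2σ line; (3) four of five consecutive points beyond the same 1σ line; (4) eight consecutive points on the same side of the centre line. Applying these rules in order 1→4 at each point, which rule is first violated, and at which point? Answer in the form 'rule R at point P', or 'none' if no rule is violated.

none

Zone of each point (C = within 1σ̂, B = 1σ̂–2σ̂, A = 2σ̂–3σ̂, * = beyond 3σ̂; sign = side of CL): 1:-C, 2:-B, 3:+C, 4:+C, 5:-B, 6:-C, 7:+C, 8:+C, 9:+C, 10:-B, 11:-C, 12:-B, 13:+B, 14:+C, 15:+C, 16:-B
No rule fires across all 16 points.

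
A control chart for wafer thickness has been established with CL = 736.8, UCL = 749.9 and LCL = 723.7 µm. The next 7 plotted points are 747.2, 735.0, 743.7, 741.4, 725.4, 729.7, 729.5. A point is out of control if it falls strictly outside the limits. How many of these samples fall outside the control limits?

0

All 7 points lie within [723.7, 749.9].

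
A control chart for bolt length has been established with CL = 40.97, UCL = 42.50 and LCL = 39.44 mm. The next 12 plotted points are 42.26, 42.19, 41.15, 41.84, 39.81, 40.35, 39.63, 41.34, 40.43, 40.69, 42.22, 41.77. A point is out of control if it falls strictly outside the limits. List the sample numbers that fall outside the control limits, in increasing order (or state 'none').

none

All 12 points lie within [39.44, 42.50].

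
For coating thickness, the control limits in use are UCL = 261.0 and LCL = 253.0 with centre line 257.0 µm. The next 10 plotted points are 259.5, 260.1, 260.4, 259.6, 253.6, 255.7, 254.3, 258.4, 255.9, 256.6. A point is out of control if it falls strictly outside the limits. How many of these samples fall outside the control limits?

0

All 10 points lie within [253.0, 261.0].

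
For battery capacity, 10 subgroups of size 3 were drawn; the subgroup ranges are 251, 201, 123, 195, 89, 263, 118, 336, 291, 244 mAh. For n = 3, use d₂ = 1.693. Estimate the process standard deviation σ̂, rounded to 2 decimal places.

R̄ = (251 + 201 + 123 + 195 + 89 + 263 + 118 + 336 + 291 + 244) / 10 = 211.1000
σ̂ = R̄ / d₂ = 211.1000 / 1.693 = 124.6899

124.69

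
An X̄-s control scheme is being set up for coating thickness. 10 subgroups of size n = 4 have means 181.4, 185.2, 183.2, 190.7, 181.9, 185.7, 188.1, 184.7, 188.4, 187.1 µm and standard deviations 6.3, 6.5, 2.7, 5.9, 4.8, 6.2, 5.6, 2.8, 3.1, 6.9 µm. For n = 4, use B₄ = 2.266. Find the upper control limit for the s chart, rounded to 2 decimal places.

11.51

s̄ = (6.3 + 6.5 + 2.7 + 5.9 + 4.8 + 6.2 + 5.6 + 2.8 + 3.1 + 6.9) / 10 = 5.0800
UCL_s = B₄·s̄ = 2.266 × 5.0800 = 11.5113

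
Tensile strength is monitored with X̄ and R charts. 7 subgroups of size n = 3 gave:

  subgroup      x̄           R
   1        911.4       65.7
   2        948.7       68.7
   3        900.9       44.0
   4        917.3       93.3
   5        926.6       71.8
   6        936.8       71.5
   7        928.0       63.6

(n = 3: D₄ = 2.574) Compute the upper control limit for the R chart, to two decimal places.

R̄ = (65.7 + 68.7 + 44.0 + 93.3 + 71.8 + 71.5 + 63.6) / 7 = 478.6000 / 7 = 68.3714
UCL_R = D₄·R̄ = 2.574 × 68.3714 = 175.9881

175.99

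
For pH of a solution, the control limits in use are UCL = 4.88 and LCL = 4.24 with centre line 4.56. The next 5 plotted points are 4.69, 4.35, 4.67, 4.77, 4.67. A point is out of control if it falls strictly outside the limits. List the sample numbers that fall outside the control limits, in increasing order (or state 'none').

All 5 points lie within [4.24, 4.88].

none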